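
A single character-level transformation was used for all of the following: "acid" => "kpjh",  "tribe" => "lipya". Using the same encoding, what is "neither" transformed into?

yloaplu

The output letters match the input read backwards, each shifted +7: acid reversed is dica. The word is reversed, then every letter is shifted forward by 7.
On neither: reverse → rehtien; then shift: r+7=y, e+7=l, h+7=o, t+7=a, i+7=p, e+7=l, n+7=u.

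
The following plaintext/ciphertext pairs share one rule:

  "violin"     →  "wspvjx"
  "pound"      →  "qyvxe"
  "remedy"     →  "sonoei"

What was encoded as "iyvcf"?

house

Shifts by position in violin: pos 0: v→w (+1), pos 1: i→s (+10), pos 2: o→p (+1), pos 3: l→v (+10) — repeating every 2. A repeating key of period 2 is used — shifts +1, +10 over and over.
Undoing it on iyvcf: i−1=h, y−10=o, v−1=u, c−10=s, f−1=e.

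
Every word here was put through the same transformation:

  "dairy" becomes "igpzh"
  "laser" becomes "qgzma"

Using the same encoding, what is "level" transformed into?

In dairy: d→i is +5, a→g is +6, i→p is +7, r→z is +8 — the shift increases by 1 each position. Each letter shifts forward by (position + 5), i.e. 5, 6, 7, … — the shift grows by one for each successive letter.
On level: l+5=q, e+6=k, v+7=c, e+8=m, l+9=u.

qkcmu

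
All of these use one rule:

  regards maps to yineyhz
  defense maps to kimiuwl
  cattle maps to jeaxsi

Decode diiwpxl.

website

Shifts by position in regards: pos 0: r→y (+7), pos 1: e→i (+4), pos 2: g→n (+7), pos 3: a→e (+4) — repeating every 2. It's a Vigenère-style cipher with numeric key [7,4]: position i shifts by key[i mod 2].
Undoing it on diiwpxl: d−7=w, i−4=e, i−7=b, w−4=s, p−7=i, x−4=t, l−7=e.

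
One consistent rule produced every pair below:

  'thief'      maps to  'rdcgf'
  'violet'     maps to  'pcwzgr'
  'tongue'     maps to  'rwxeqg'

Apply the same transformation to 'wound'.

owqxh

t(19)→r(17) and h(7)→d(3) fit y≡25x+10 (mod 26); the inverse of 25 mod 26 is 25. Treating letters as 0–25, the rule is x ↦ 25x + 10 (mod 26).
For wound: w(22)→25·22+10≡14=o; o(14)→25·14+10≡22=w; u(20)→25·20+10≡16=q; n(13)→25·13+10≡23=x; d(3)→25·3+10≡7=h (all mod 26).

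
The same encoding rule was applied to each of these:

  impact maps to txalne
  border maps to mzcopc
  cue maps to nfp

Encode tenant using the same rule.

Compare letters: i→t is +11, m→x is +11, p→a is +11 — a constant shift. It's a constant shift of +11 (ROT11).
For tenant: t+11=e, e+11=p, n+11=y, a+11=l, n+11=y, t+11=e.

epylye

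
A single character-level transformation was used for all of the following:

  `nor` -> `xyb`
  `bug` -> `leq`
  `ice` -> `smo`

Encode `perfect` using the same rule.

zobpomd

Compare letters: n→x is +10, o→y is +10, r→b is +10 — a constant shift. Each letter is shifted forward by 10 in the alphabet (a Caesar shift of +10).
For perfect: p+10=z, e+10=o, r+10=b, f+10=p, e+10=o, c+10=m, t+10=d.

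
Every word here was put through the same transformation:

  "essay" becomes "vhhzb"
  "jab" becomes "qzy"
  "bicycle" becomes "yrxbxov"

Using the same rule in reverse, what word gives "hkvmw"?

spend

Each pair mirrors across the alphabet (e↔v, s↔h, s↔h): positions sum to 25. Each letter is replaced by its mirror in the alphabet: a↔z, b↔y, c↔x, and so on (the Atbash cipher).
Reversing it on hkvmw: h↔s, k↔p, v↔e, m↔n, w↔d.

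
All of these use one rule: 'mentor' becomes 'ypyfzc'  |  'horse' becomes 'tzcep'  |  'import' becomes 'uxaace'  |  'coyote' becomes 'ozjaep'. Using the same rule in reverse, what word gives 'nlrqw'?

Shifts by position in mentor: pos 0: m→y (+12), pos 1: e→p (+11), pos 2: n→y (+11), pos 3: t→f (+12), pos 4: o→z (+11), pos 5: r→c (+11) — repeating every 3. A repeating key of period 3 is used — shifts +12, +11, +11 over and over.
Undoing it on nlrqw: n−12=b, l−11=a, r−11=g, q−12=e, w−11=l.

bagel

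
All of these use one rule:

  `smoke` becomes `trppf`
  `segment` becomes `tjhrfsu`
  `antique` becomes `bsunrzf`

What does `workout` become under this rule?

xtsppzu

Shifts by position in smoke: pos 0: s→t (+1), pos 1: m→r (+5), pos 2: o→p (+1), pos 3: k→p (+5) — repeating every 2. A repeating key of period 2 is used — shifts +1, +5 over and over.
For workout: w+1=x, o+5=t, r+1=s, k+5=p, o+1=p, u+5=z, t+1=u.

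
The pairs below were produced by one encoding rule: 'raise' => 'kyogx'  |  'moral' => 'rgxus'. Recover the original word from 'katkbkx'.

The output letters match the input read backwards, each shifted +6: raise reversed is esiar. Read the word backwards and shift each letter +6.
Decoding katkbkx: shift back: k−6=e, a−6=u, t−6=n, k−6=e, b−6=v, k−6=e, x−6=r → eunever; then reverse → revenue.

revenue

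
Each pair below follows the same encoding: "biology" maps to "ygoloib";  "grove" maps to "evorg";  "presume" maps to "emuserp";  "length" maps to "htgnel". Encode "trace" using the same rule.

ecart

The output letters match the input read backwards: biology reversed is ygoloib. It's just the letters in reverse order.
Applying it to trace: reverse → ecart.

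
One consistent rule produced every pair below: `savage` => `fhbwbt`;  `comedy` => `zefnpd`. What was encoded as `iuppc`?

booth

The output letters match the input read backwards, each shifted +1: savage reversed is egavas. The word is reversed, then every letter is shifted forward by 1.
Decoding iuppc: shift back: i−1=h, u−1=t, p−1=o, p−1=o, c−1=b → htoob; then reverse → booth.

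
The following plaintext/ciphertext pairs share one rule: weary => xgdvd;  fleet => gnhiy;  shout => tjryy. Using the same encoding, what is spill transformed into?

In weary: w→x is +1, e→g is +2, a→d is +3, r→v is +4 — the shift increases by 1 each position. Each letter shifts forward by (position + 1), i.e. 1, 2, 3, … — the shift grows by one for each successive letter.
Applying it to spill: s+1=t, p+2=r, i+3=l, l+4=p, l+5=q.

trlpq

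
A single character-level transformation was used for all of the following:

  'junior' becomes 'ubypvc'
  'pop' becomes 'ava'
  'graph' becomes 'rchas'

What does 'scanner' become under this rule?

The shift depends on letter class: consonant j→u is +11, but vowel u→b is +7. Vowels shift forward by 7 and consonants shift forward by 11.
Applying it to scanner: s(cons)+11=d, c(cons)+11=n, a(vowel)+7=h, n(cons)+11=y, n(cons)+11=y, e(vowel)+7=l, r(cons)+11=c.

dnhyylc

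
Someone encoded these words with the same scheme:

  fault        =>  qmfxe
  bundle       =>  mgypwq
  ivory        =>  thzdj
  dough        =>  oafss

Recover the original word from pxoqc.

The shifts repeat in a cycle of length 2: positions 0,1,… shift by +11, +12, then the pattern repeats.
Decoding pxoqc: p−11=e, x−12=l, o−11=d, q−12=e, c−11=r.

elder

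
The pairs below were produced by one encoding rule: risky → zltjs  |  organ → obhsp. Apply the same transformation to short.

The output letters match the input read backwards, each shifted +1: risky reversed is yksir. Read the word backwards and shift each letter +1.
Applying it to short: reverse → trohs; then shift: t+1=u, r+1=s, o+1=p, h+1=i, s+1=t.

uspit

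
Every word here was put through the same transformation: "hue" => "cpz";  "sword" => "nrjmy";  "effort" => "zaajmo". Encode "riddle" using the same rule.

Every letter moves 21 places later in the alphabet, wrapping around z→a.
On riddle: r+21=m, i+21=d, d+21=y, d+21=y, l+21=g, e+21=z.

mdyygz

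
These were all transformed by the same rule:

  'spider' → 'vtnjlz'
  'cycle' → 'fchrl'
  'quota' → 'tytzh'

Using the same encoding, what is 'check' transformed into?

fljir

Letter i (0-indexed) is shifted by i+3, so successive shifts are 3, 4, 5, ….
Applying it to check: c+3=f, h+4=l, e+5=j, c+6=i, k+7=r.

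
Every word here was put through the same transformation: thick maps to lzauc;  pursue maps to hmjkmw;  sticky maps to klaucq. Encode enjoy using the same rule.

wfbgq

Compare letters: t→l is +18, h→z is +18, i→a is +18 — a constant shift. This is a Caesar cipher with shift 18.
On enjoy: e+18=w, n+18=f, j+18=b, o+18=g, y+18=q.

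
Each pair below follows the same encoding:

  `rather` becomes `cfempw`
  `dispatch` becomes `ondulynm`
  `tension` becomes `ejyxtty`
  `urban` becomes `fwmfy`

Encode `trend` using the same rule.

It's a Vigenère-style cipher with numeric key [11,5]: position i shifts by key[i mod 2].
On trend: t+11=e, r+5=w, e+11=p, n+5=s, d+11=o.

ewpso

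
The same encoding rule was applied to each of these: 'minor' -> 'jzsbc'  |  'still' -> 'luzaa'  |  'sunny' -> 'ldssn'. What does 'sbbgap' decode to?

Each letter's alphabet position (a=0..z=25) is mapped through 9·x+5 mod 26 — an affine cipher.
Undoing it on sbbgap: s(18)→3·(18−5)≡13=n; b(1)→3·(1−5)≡14=o; b(1)→3·(1−5)≡14=o; g(6)→3·(6−5)≡3=d; a(0)→3·(0−5)≡11=l; p(15)→3·(15−5)≡4=e (all mod 26).

noodle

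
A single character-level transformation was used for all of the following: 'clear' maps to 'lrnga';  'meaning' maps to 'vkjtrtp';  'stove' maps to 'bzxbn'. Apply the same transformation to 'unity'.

dtrzh

Shifts by position in clear: pos 0: c→l (+9), pos 1: l→r (+6), pos 2: e→n (+9), pos 3: a→g (+6) — repeating every 2. It's a Vigenère-style cipher with numeric key [9,6]: position i shifts by key[i mod 2].
Applying it to unity: u+9=d, n+6=t, i+9=r, t+6=z, y+9=h.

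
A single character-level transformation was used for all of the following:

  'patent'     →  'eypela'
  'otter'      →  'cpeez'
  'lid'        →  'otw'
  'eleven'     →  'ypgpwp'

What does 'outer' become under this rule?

Two steps: reverse the string, then apply a Caesar shift of +11.
For outer: reverse → retuo; then shift: r+11=c, e+11=p, t+11=e, u+11=f, o+11=z.

cpefz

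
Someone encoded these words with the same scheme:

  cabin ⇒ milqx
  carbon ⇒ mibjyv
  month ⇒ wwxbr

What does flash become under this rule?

ptkar

Shifts by position in cabin: pos 0: c→m (+10), pos 1: a→i (+8), pos 2: b→l (+10), pos 3: i→q (+8) — repeating every 2. It's a Vigenère-style cipher with numeric key [10,8]: position i shifts by key[i mod 2].
On flash: f+10=p, l+8=t, a+10=k, s+8=a, h+10=r.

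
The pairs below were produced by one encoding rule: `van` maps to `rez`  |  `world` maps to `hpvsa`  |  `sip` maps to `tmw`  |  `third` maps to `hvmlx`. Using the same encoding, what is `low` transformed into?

asp

The output letters match the input read backwards, each shifted +4: van reversed is nav. The word is reversed, then every letter is shifted forward by 4.
Applying it to low: reverse → wol; then shift: w+4=a, o+4=s, l+4=p.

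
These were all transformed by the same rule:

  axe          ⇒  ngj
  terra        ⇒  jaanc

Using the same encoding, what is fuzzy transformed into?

The output letters match the input read backwards, each shifted +9: axe reversed is exa. The word is reversed, then every letter is shifted forward by 9.
On fuzzy: reverse → yzzuf; then shift: y+9=h, z+9=i, z+9=i, u+9=d, f+9=o.

hiido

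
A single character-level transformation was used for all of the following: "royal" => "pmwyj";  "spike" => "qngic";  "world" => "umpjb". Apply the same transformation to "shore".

Every letter moves 24 places later in the alphabet, wrapping around z→a.
On shore: s+24=q, h+24=f, o+24=m, r+24=p, e+24=c.

qfmpc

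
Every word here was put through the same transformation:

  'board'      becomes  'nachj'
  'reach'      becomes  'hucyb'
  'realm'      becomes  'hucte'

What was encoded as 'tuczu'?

b(1)→n(13) and o(14)→a(0) fit y≡11x+2 (mod 26); the inverse of 11 mod 26 is 19. Each letter's alphabet position (a=0..z=25) is mapped through 11·x+2 mod 26 — an affine cipher.
Undoing it on tuczu: t(19)→19·(19−2)≡11=l; u(20)→19·(20−2)≡4=e; c(2)→19·(2−2)≡0=a; z(25)→19·(25−2)≡21=v; u(20)→19·(20−2)≡4=e (all mod 26).

leave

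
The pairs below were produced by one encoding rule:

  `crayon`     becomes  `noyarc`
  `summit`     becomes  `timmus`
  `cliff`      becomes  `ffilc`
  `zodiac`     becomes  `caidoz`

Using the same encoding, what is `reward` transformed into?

drawer

The output letters match the input read backwards: crayon reversed is noyarc. It's just the letters in reverse order.
On reward: reverse → drawer.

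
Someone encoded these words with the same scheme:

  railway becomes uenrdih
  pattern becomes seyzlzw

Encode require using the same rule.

uivapzn

The shift increases by 1 at each position, starting from +3: 3, 4, 5, ….
Applying it to require: r+3=u, e+4=i, q+5=v, u+6=a, i+7=p, r+8=z, e+9=n.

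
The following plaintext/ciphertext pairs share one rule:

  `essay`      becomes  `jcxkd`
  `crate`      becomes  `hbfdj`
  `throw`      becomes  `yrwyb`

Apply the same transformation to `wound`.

Shifts by position in essay: pos 0: e→j (+5), pos 1: s→c (+10), pos 2: s→x (+5), pos 3: a→k (+10) — repeating every 2. It's a Vigenère-style cipher with numeric key [5,10]: position i shifts by key[i mod 2].
Applying it to wound: w+5=b, o+10=y, u+5=z, n+10=x, d+5=i.

byzxi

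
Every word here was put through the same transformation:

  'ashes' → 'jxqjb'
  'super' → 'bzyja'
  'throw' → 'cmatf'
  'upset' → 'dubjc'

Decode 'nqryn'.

Shifts by position in ashes: pos 0: a→j (+9), pos 1: s→x (+5), pos 2: h→q (+9), pos 3: e→j (+5) — repeating every 2. It's a Vigenère-style cipher with numeric key [9,5]: position i shifts by key[i mod 2].
Decoding nqryn: n−9=e, q−5=l, r−9=i, y−5=t, n−9=e.

elite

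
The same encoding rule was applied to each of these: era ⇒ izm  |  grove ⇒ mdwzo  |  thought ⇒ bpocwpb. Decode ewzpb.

The output letters match the input read backwards, each shifted +8: era reversed is are. The word is reversed, then every letter is shifted forward by 8.
Decoding ewzpb: shift back: e−8=w, w−8=o, z−8=r, p−8=h, b−8=t → worht; then reverse → throw.

throw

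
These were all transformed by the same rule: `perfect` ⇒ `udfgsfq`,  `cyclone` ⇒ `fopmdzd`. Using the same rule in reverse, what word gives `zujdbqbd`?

capacity

The output letters match the input read backwards, each shifted +1: perfect reversed is tcefrep. Read the word backwards and shift each letter +1.
Reversing it on zujdbqbd: shift back: z−1=y, u−1=t, j−1=i, d−1=c, b−1=a, q−1=p, b−1=a, d−1=c → yticapac; then reverse → capacity.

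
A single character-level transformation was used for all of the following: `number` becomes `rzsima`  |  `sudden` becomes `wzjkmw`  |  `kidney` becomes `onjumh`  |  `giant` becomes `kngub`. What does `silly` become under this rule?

wnrsg

In number: n→r is +4, u→z is +5, m→s is +6, b→i is +7 — the shift increases by 1 each position. The shift increases by 1 at each position, starting from +4: 4, 5, 6, ….
On silly: s+4=w, i+5=n, l+6=r, l+7=s, y+8=g.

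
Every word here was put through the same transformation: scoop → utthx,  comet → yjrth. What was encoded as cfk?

The word is reversed, then every letter is shifted forward by 5.
Decoding cfk: shift back: c−5=x, f−5=a, k−5=f → xaf; then reverse → fax.

fax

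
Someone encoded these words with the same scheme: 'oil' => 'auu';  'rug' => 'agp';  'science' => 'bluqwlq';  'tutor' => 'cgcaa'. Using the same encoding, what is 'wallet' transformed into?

The shift depends on letter class: consonant l→u is +9, but vowel o→a is +12. Vowels shift forward by 12 and consonants shift forward by 9.
For wallet: w(cons)+9=f, a(vowel)+12=m, l(cons)+9=u, l(cons)+9=u, e(vowel)+12=q, t(cons)+9=c.

fmuuqc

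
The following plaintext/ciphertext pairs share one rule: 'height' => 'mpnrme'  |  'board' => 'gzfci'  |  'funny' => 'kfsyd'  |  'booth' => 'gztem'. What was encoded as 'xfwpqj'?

surely

Shifts by position in height: pos 0: h→m (+5), pos 1: e→p (+11), pos 2: i→n (+5), pos 3: g→r (+11) — repeating every 2. The shifts repeat in a cycle of length 2: positions 0,1,… shift by +5, +11, then the pattern repeats.
Reversing it on xfwpqj: x−5=s, f−11=u, w−5=r, p−11=e, q−5=l, j−11=y.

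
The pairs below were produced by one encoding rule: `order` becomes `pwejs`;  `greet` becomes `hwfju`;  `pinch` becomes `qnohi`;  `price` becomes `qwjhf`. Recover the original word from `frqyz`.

Shifts by position in order: pos 0: o→p (+1), pos 1: r→w (+5), pos 2: d→e (+1), pos 3: e→j (+5) — repeating every 2. It's a Vigenère-style cipher with numeric key [1,5]: position i shifts by key[i mod 2].
Decoding frqyz: f−1=e, r−5=m, q−1=p, y−5=t, z−1=y.

empty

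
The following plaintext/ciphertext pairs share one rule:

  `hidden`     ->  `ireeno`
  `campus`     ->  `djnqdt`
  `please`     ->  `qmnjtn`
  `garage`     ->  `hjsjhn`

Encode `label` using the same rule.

The shift depends on letter class: consonant h→i is +1, but vowel i→r is +9. Vowels shift forward by 9 and consonants shift forward by 1.
On label: l(cons)+1=m, a(vowel)+9=j, b(cons)+1=c, e(vowel)+9=n, l(cons)+1=m.

mjcnm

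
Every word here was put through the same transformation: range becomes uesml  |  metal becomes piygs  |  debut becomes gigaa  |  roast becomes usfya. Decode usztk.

In range: r→u is +3, a→e is +4, n→s is +5, g→m is +6 — the shift increases by 1 each position. Letter i (0-indexed) is shifted by i+3, so successive shifts are 3, 4, 5, ….
Decoding usztk: u−3=r, s−4=o, z−5=u, t−6=n, k−7=d.

round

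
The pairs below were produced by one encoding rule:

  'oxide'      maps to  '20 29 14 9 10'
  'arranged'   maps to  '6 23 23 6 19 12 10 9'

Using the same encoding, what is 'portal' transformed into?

21 20 23 25 6 17

o is letter #15 and maps to 20: an offset of 5. The number is (letter's place in the alphabet, a=1) + 5.
Applying it to portal: p=16→21, o=15→20, r=18→23, t=20→25, a=1→6, l=12→17.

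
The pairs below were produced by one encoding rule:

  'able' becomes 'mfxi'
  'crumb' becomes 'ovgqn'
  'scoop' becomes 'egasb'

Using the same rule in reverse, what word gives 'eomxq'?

Shifts by position in able: pos 0: a→m (+12), pos 1: b→f (+4), pos 2: l→x (+12), pos 3: e→i (+4) — repeating every 2. A repeating key of period 2 is used — shifts +12, +4 over and over.
Reversing it on eomxq: e−12=s, o−4=k, m−12=a, x−4=t, q−12=e.

skate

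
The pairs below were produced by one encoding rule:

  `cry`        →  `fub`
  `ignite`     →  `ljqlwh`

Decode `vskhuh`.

Compare letters: c→f is +3, r→u is +3, y→b is +3 — a constant shift. This is a Caesar cipher with shift 3.
Decoding vskhuh: v−3=s, s−3=p, k−3=h, h−3=e, u−3=r, h−3=e.

sphere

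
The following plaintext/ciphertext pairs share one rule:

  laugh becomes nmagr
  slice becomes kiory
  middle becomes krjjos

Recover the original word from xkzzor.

The output letters match the input read backwards, each shifted +6: laugh reversed is hgual. Two steps: reverse the string, then apply a Caesar shift of +6.
Reversing it on xkzzor: shift back: x−6=r, k−6=e, z−6=t, z−6=t, o−6=i, r−6=l → rettil; then reverse → litter.

litter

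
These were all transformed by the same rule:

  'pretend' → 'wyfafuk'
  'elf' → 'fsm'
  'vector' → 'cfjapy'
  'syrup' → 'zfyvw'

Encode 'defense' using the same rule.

The rule splits by letter class: vowels +1, consonants +7.
On defense: d(cons)+7=k, e(vowel)+1=f, f(cons)+7=m, e(vowel)+1=f, n(cons)+7=u, s(cons)+7=z, e(vowel)+1=f.

kfmfuzf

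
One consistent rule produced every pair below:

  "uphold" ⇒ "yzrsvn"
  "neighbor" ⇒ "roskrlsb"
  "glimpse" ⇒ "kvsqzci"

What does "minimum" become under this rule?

The shifts repeat in a cycle of length 3: positions 0,1,… shift by +4, +10, +10, then the pattern repeats.
Applying it to minimum: m+4=q, i+10=s, n+10=x, i+4=m, m+10=w, u+10=e, m+4=q.

qsxmweq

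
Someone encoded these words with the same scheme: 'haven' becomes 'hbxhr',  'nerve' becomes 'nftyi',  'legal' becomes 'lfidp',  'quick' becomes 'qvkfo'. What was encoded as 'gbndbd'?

The shift increases by 1 at each position, starting from +0: 0, 1, 2, ….
Reversing it on gbndbd: g−0=g, b−1=a, n−2=l, d−3=a, b−4=x, d−5=y.

galaxy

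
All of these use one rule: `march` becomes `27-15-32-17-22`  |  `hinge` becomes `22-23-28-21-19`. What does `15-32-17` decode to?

arc

The number is (letter's place in the alphabet, a=1) + 14.
Undoing it on 15-32-17: 15→(15−14)÷1=1=a, 32→(32−14)÷1=18=r, 17→(17−14)÷1=3=c.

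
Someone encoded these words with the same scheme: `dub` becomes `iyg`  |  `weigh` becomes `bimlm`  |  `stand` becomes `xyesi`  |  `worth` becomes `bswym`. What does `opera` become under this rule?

suiwe

Vowels shift forward by 4 and consonants shift forward by 5.
Applying it to opera: o(vowel)+4=s, p(cons)+5=u, e(vowel)+4=i, r(cons)+5=w, a(vowel)+4=e.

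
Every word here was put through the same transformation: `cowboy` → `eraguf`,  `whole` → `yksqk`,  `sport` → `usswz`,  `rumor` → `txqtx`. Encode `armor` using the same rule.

The shift increases by 1 at each position, starting from +2: 2, 3, 4, ….
For armor: a+2=c, r+3=u, m+4=q, o+5=t, r+6=x.

cuqtx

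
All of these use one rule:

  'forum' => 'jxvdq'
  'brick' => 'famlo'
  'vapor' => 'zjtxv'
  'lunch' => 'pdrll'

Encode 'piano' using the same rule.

Shifts by position in forum: pos 0: f→j (+4), pos 1: o→x (+9), pos 2: r→v (+4), pos 3: u→d (+9) — repeating every 2. A repeating key of period 2 is used — shifts +4, +9 over and over.
On piano: p+4=t, i+9=r, a+4=e, n+9=w, o+4=s.

trews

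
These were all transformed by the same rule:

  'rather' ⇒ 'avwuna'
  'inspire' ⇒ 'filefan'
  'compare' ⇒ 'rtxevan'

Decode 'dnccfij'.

wedding

r(17)→a(0) and a(0)→v(21) fit y≡11x+21 (mod 26); the inverse of 11 mod 26 is 19. This is an affine cipher: with a=0,…,z=25, each position x becomes (11x+21) mod 26.
Undoing it on dnccfij: d(3)→19·(3−21)≡22=w; n(13)→19·(13−21)≡4=e; c(2)→19·(2−21)≡3=d; c(2)→19·(2−21)≡3=d; f(5)→19·(5−21)≡8=i; i(8)→19·(8−21)≡13=n; j(9)→19·(9−21)≡6=g (all mod 26).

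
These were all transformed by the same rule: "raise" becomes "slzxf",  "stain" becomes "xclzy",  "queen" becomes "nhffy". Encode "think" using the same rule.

r(17)→s(18) and a(0)→l(11) fit y≡5x+11 (mod 26); the inverse of 5 mod 26 is 21. Treating letters as 0–25, the rule is x ↦ 5x + 11 (mod 26).
Applying it to think: t(19)→5·19+11≡2=c; h(7)→5·7+11≡20=u; i(8)→5·8+11≡25=z; n(13)→5·13+11≡24=y; k(10)→5·10+11≡9=j (all mod 26).

cuzyj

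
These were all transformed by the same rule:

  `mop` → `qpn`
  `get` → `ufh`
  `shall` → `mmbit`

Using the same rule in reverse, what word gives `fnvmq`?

Two steps: reverse the string, then apply a Caesar shift of +1.
Reversing it on fnvmq: shift back: f−1=e, n−1=m, v−1=u, m−1=l, q−1=p → emulp; then reverse → plume.

plume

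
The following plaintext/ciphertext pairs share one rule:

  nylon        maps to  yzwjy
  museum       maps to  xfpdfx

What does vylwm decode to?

The output letters match the input read backwards, each shifted +11: nylon reversed is nolyn. Read the word backwards and shift each letter +11.
Reversing it on vylwm: shift back: v−11=k, y−11=n, l−11=a, w−11=l, m−11=b → knalb; then reverse → blank.

blank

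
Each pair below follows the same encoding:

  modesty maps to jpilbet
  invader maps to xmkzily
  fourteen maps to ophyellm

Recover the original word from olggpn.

m(12)→j(9) and o(14)→p(15) fit y≡3x+25 (mod 26); the inverse of 3 mod 26 is 9. Treating letters as 0–25, the rule is x ↦ 3x + 25 (mod 26).
Undoing it on olggpn: o(14)→9·(14−25)≡5=f; l(11)→9·(11−25)≡4=e; g(6)→9·(6−25)≡11=l; g(6)→9·(6−25)≡11=l; p(15)→9·(15−25)≡14=o; n(13)→9·(13−25)≡22=w (all mod 26).

fellow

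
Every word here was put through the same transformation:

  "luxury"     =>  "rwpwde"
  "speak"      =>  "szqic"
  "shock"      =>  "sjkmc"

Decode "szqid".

spear

l(11)→r(17) and u(20)→w(22) fit y≡15x+8 (mod 26); the inverse of 15 mod 26 is 7. Treating letters as 0–25, the rule is x ↦ 15x + 8 (mod 26).
Reversing it on szqid: s(18)→7·(18−8)≡18=s; z(25)→7·(25−8)≡15=p; q(16)→7·(16−8)≡4=e; i(8)→7·(8−8)≡0=a; d(3)→7·(3−8)≡17=r (all mod 26).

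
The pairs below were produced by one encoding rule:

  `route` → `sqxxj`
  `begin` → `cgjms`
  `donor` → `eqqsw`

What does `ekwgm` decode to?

Letter i (0-indexed) is shifted by i+1, so successive shifts are 1, 2, 3, ….
Decoding ekwgm: e−1=d, k−2=i, w−3=t, g−4=c, m−5=h.

ditch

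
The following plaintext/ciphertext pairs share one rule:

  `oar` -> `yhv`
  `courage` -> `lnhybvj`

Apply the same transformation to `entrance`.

ljuhyaul

Two steps: reverse the string, then apply a Caesar shift of +7.
Applying it to entrance: reverse → ecnartne; then shift: e+7=l, c+7=j, n+7=u, a+7=h, r+7=y, t+7=a, n+7=u, e+7=l.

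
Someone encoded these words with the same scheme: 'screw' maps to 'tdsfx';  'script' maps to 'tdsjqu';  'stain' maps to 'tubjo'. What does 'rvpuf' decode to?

Every letter moves 1 place later in the alphabet, wrapping around z→a.
Undoing it on rvpuf: r−1=q, v−1=u, p−1=o, u−1=t, f−1=e.

quote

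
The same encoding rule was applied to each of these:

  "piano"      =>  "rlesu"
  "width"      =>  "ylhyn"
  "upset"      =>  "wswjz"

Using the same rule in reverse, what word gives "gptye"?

empty

The shift increases by 1 at each position, starting from +2: 2, 3, 4, ….
Undoing it on gptye: g−2=e, p−3=m, t−4=p, y−5=t, e−6=y.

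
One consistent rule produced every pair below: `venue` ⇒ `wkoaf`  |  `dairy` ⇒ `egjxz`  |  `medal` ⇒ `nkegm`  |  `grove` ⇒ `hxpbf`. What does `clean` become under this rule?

Shifts by position in venue: pos 0: v→w (+1), pos 1: e→k (+6), pos 2: n→o (+1), pos 3: u→a (+6) — repeating every 2. The shifts repeat in a cycle of length 2: positions 0,1,… shift by +1, +6, then the pattern repeats.
On clean: c+1=d, l+6=r, e+1=f, a+6=g, n+1=o.

drfgo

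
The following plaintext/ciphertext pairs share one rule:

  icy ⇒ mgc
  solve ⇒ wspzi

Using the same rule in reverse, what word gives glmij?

Compare letters: i→m is +4, c→g is +4, y→c is +4 — a constant shift. Every letter moves 4 places later in the alphabet, wrapping around z→a.
Undoing it on glmij: g−4=c, l−4=h, m−4=i, i−4=e, j−4=f.

chief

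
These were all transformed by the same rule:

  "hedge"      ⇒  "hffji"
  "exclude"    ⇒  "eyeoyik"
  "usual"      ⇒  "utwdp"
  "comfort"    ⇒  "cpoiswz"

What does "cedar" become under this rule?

Letter i (0-indexed) is shifted by i+0, so successive shifts are 0, 1, 2, ….
For cedar: c+0=c, e+1=f, d+2=f, a+3=d, r+4=v.

cffdv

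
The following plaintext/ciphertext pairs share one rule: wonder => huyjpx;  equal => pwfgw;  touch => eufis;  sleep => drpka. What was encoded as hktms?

weigh

A repeating key of period 2 is used — shifts +11, +6 over and over.
Undoing it on hktms: h−11=w, k−6=e, t−11=i, m−6=g, s−11=h.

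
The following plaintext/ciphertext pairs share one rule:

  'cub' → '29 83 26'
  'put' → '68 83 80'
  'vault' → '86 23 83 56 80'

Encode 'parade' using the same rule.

c(#3)→29 and u(#21)→83: differences scale by 3, so n = 3·pos + 20. With a=1..z=26, the number is 3·pos + 20.
On parade: p=16→68, a=1→23, r=18→74, a=1→23, d=4→32, e=5→35.

68 23 74 23 32 35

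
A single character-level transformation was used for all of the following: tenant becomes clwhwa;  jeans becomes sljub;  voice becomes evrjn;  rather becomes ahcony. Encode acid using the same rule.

A repeating key of period 2 is used — shifts +9, +7 over and over.
For acid: a+9=j, c+7=j, i+9=r, d+7=k.

jjrk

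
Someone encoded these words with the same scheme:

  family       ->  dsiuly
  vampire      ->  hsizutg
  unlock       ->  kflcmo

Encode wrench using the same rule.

etgfmx

f(5)→d(3) and a(0)→s(18) fit y≡23x+18 (mod 26); the inverse of 23 mod 26 is 17. Treating letters as 0–25, the rule is x ↦ 23x + 18 (mod 26).
Applying it to wrench: w(22)→23·22+18≡4=e; r(17)→23·17+18≡19=t; e(4)→23·4+18≡6=g; n(13)→23·13+18≡5=f; c(2)→23·2+18≡12=m; h(7)→23·7+18≡23=x (all mod 26).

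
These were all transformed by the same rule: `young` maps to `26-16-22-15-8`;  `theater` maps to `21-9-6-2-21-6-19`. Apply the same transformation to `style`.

20-21-26-13-6

y is letter #25 and maps to 26: an offset of 1. Each letter is replaced by its alphabet position (a=1..z=26) + 1.
On style: s=19→20, t=20→21, y=25→26, l=12→13, e=5→6.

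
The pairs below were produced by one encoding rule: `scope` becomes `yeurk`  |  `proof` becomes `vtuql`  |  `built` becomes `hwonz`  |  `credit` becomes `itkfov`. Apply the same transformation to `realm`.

xggns

Shifts by position in scope: pos 0: s→y (+6), pos 1: c→e (+2), pos 2: o→u (+6), pos 3: p→r (+2) — repeating every 2. It's a Vigenère-style cipher with numeric key [6,2]: position i shifts by key[i mod 2].
For realm: r+6=x, e+2=g, a+6=g, l+2=n, m+6=s.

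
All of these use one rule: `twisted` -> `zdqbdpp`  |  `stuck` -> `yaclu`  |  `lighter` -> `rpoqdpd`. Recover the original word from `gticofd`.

Each letter shifts forward by (position + 6), i.e. 6, 7, 8, … — the shift grows by one for each successive letter.
Undoing it on gticofd: g−6=a, t−7=m, i−8=a, c−9=t, o−10=e, f−11=u, d−12=r.

amateur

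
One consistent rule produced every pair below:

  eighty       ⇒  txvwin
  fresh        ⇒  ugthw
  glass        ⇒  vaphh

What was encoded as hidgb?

Compare letters: e→t is +15, i→x is +15, g→v is +15 — a constant shift. Every letter moves 15 places later in the alphabet, wrapping around z→a.
Undoing it on hidgb: h−15=s, i−15=t, d−15=o, g−15=r, b−15=m.

storm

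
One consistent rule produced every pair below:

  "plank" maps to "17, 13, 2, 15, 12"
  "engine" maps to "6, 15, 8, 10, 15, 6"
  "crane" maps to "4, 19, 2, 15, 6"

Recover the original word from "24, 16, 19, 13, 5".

world

p is letter #16 and maps to 17: an offset of 1. The number is (letter's place in the alphabet, a=1) + 1.
Undoing it on 24, 16, 19, 13, 5: 24→(24−1)÷1=23=w, 16→(16−1)÷1=15=o, 19→(19−1)÷1=18=r, 13→(13−1)÷1=12=l, 5→(5−1)÷1=4=d.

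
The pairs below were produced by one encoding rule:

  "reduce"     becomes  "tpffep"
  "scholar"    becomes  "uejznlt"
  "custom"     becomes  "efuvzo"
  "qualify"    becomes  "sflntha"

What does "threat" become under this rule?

vjtplv

Two shifts are in play — +11 for a/e/i/o/u, +2 for every other letter.
For threat: t(cons)+2=v, h(cons)+2=j, r(cons)+2=t, e(vowel)+11=p, a(vowel)+11=l, t(cons)+2=v.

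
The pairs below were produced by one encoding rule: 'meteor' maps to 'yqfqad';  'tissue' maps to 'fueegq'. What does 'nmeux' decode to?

basil

This is a Caesar cipher with shift 12.
Decoding nmeux: n−12=b, m−12=a, e−12=s, u−12=i, x−12=l.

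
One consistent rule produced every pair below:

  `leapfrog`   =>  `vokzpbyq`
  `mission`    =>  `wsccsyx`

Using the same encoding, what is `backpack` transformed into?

Compare letters: l→v is +10, e→o is +10, a→k is +10 — a constant shift. This is a Caesar cipher with shift 10.
For backpack: b+10=l, a+10=k, c+10=m, k+10=u, p+10=z, a+10=k, c+10=m, k+10=u.

lkmuzkmu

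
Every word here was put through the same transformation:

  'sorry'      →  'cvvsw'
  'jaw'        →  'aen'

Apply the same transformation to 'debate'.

The output letters match the input read backwards, each shifted +4: sorry reversed is yrros. Read the word backwards and shift each letter +4.
For debate: reverse → etabed; then shift: e+4=i, t+4=x, a+4=e, b+4=f, e+4=i, d+4=h.

ixefih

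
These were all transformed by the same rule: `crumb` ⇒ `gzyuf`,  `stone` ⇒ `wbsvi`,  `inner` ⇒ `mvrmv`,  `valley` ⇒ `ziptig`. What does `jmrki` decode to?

Shifts by position in crumb: pos 0: c→g (+4), pos 1: r→z (+8), pos 2: u→y (+4), pos 3: m→u (+8) — repeating every 2. The shifts repeat in a cycle of length 2: positions 0,1,… shift by +4, +8, then the pattern repeats.
Undoing it on jmrki: j−4=f, m−8=e, r−4=n, k−8=c, i−4=e.

fence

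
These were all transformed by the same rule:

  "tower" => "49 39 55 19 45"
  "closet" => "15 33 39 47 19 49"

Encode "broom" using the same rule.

t(#20)→49 and o(#15)→39: differences scale by 2, so n = 2·pos + 9. With a=1..z=26, the number is 2·pos + 9.
For broom: b=2→13, r=18→45, o=15→39, o=15→39, m=13→35.

13 45 39 39 35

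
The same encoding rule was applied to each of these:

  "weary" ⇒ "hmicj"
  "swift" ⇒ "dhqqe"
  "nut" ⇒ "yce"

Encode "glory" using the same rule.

rwwcj

The rule splits by letter class: vowels +8, consonants +11.
On glory: g(cons)+11=r, l(cons)+11=w, o(vowel)+8=w, r(cons)+11=c, y(cons)+11=j.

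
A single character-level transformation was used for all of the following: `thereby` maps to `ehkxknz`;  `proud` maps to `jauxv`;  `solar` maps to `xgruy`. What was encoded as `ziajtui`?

conduct

Read the word backwards and shift each letter +6.
Decoding ziajtui: shift back: z−6=t, i−6=c, a−6=u, j−6=d, t−6=n, u−6=o, i−6=c → tcudnoc; then reverse → conduct.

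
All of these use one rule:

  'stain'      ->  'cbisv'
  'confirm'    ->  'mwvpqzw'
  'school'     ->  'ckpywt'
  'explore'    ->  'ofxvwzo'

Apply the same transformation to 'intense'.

svbovao

Shifts by position in stain: pos 0: s→c (+10), pos 1: t→b (+8), pos 2: a→i (+8), pos 3: i→s (+10), pos 4: n→v (+8) — repeating every 3. The shifts repeat in a cycle of length 3: positions 0,1,… shift by +10, +8, +8, then the pattern repeats.
On intense: i+10=s, n+8=v, t+8=b, e+10=o, n+8=v, s+8=a, e+10=o.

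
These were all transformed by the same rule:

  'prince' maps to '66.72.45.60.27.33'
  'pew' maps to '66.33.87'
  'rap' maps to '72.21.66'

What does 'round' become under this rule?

p(#16)→66 and r(#18)→72: differences scale by 3, so n = 3·pos + 18. Each letter becomes 3×(its alphabet position, a=1..z=26) + 18.
On round: r=18→72, o=15→63, u=21→81, n=14→60, d=4→30.

72.63.81.60.30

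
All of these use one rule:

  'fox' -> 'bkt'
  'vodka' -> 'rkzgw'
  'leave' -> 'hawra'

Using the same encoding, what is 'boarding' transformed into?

xkwnzejc

It's a constant shift of +22 (ROT22).
On boarding: b+22=x, o+22=k, a+22=w, r+22=n, d+22=z, i+22=e, n+22=j, g+22=c.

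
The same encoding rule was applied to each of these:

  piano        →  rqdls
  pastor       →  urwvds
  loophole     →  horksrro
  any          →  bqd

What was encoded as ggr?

The output letters match the input read backwards, each shifted +3: piano reversed is onaip. Read the word backwards and shift each letter +3.
Decoding ggr: shift back: g−3=d, g−3=d, r−3=o → ddo; then reverse → odd.

odd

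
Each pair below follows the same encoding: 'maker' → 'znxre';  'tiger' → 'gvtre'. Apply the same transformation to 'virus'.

Compare letters: m→z is +13, a→n is +13, k→x is +13 — a constant shift. It's a constant shift of +13 (ROT13).
Applying it to virus: v+13=i, i+13=v, r+13=e, u+13=h, s+13=f.

ivehf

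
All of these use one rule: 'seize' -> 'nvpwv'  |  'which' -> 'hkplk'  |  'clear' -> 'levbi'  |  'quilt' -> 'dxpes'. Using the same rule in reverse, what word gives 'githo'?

s(18)→n(13) and e(4)→v(21) fit y≡5x+1 (mod 26); the inverse of 5 mod 26 is 21. Treating letters as 0–25, the rule is x ↦ 5x + 1 (mod 26).
Reversing it on githo: g(6)→21·(6−1)≡1=b; i(8)→21·(8−1)≡17=r; t(19)→21·(19−1)≡14=o; h(7)→21·(7−1)≡22=w; o(14)→21·(14−1)≡13=n (all mod 26).

brown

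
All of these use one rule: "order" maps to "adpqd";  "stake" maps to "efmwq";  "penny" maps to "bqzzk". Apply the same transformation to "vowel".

Compare letters: o→a is +12, r→d is +12, d→p is +12 — a constant shift. This is a Caesar cipher with shift 12.
For vowel: v+12=h, o+12=a, w+12=i, e+12=q, l+12=x.

haiqx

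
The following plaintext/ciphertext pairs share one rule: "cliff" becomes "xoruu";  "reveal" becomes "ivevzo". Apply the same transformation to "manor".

Each letter is replaced by its mirror in the alphabet: a↔z, b↔y, c↔x, and so on (the Atbash cipher).
On manor: m↔n, a↔z, n↔m, o↔l, r↔i.

nzmli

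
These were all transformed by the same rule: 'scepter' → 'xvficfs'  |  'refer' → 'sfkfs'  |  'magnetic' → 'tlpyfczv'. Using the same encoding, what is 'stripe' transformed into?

Each letter's alphabet position (a=0..z=25) is mapped through 5·x+11 mod 26 — an affine cipher.
On stripe: s(18)→5·18+11≡23=x; t(19)→5·19+11≡2=c; r(17)→5·17+11≡18=s; i(8)→5·8+11≡25=z; p(15)→5·15+11≡8=i; e(4)→5·4+11≡5=f (all mod 26).

xcszif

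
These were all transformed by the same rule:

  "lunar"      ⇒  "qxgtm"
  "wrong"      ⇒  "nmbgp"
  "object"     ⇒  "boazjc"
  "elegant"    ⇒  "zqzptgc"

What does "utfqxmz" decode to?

l(11)→q(16) and u(20)→x(23) fit y≡21x+19 (mod 26); the inverse of 21 mod 26 is 5. Treating letters as 0–25, the rule is x ↦ 21x + 19 (mod 26).
Decoding utfqxmz: u(20)→5·(20−19)≡5=f; t(19)→5·(19−19)≡0=a; f(5)→5·(5−19)≡8=i; q(16)→5·(16−19)≡11=l; x(23)→5·(23−19)≡20=u; m(12)→5·(12−19)≡17=r; z(25)→5·(25−19)≡4=e (all mod 26).

failure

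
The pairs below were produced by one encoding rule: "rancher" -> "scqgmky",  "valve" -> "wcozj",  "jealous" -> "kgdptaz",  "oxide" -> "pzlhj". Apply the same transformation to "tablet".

The shift increases by 1 at each position, starting from +1: 1, 2, 3, ….
On tablet: t+1=u, a+2=c, b+3=e, l+4=p, e+5=j, t+6=z.

ucepjz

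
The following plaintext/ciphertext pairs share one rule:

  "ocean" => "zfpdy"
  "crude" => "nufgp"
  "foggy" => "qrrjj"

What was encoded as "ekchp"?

Shifts by position in ocean: pos 0: o→z (+11), pos 1: c→f (+3), pos 2: e→p (+11), pos 3: a→d (+3) — repeating every 2. A repeating key of period 2 is used — shifts +11, +3 over and over.
Undoing it on ekchp: e−11=t, k−3=h, c−11=r, h−3=e, p−11=e.

three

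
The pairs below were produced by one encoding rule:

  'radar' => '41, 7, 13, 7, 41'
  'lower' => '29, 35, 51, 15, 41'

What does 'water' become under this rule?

r(#18)→41 and a(#1)→7: differences scale by 2, so n = 2·pos + 5. The formula is n = 2×(alphabet index, a=1) + 5.
For water: w=23→51, a=1→7, t=20→45, e=5→15, r=18→41.

51, 7, 45, 15, 41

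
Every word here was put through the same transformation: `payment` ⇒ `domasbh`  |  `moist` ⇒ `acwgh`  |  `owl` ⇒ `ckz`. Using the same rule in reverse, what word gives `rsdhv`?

depth

Compare letters: p→d is +14, a→o is +14, y→m is +14 — a constant shift. Each letter is shifted forward by 14 in the alphabet (a Caesar shift of +14).
Decoding rsdhv: r−14=d, s−14=e, d−14=p, h−14=t, v−14=h.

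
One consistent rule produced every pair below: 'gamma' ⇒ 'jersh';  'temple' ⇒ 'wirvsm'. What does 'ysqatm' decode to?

In gamma: g→j is +3, a→e is +4, m→r is +5, m→s is +6 — the shift increases by 1 each position. The shift increases by 1 at each position, starting from +3: 3, 4, 5, ….
Reversing it on ysqatm: y−3=v, s−4=o, q−5=l, a−6=u, t−7=m, m−8=e.

volume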